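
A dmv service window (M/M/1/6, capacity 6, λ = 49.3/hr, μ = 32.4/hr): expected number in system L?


ρ = 49.3/32.4 = 1.5216
L = ρ[1 − (K+1)ρ^K + Kρ^(K+1)] / [(1−ρ)(1−ρ^(K+1))]
Numerator: 1.5216·(1 − 7·12.411134 + 6·18.884842) = 41.739325
Denominator: (-0.5216)·(-17.884842) = 9.328822
L = 41.739325/9.328822 = 4.4742

Final: 4.4742


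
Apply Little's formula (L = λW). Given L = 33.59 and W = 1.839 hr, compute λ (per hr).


λ = L/W = 33.59/1.839 = 18.2654 /hr

Final: 18.2654 /hr


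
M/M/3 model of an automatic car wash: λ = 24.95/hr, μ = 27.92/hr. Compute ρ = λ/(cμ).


ρ = λ/(cμ) = 24.95/(3·27.92) = 24.95/83.76 = 0.2979

Final: 0.2979


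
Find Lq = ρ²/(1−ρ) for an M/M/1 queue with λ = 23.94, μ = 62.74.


ρ = 23.94/62.74 = 0.3816
Lq = ρ²/(1−ρ) = 0.1456/0.6184 = 0.2354

Final: 0.2354


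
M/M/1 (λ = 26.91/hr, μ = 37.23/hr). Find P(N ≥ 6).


ρ = 26.91/37.23 = 0.7228
P(N ≥ n) = ρ^n = 0.7228^6 = 0.142601

Final: 0.142601


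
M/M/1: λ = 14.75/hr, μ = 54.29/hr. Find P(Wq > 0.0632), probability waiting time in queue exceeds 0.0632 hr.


ρ = 14.75/54.29 = 0.2717
P(Wq > t) = ρ·e^{−(μ−λ)t} = 0.2717·e^{−2.4989}
= 0.2717·0.082173 = 0.022326

Final: 0.022326


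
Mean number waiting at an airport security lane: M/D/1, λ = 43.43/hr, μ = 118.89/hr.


ρ = 43.43/118.89 = 0.3653
M/D/1: Lq = ρ²/(2(1−ρ)) = 0.1334/(2·0.6347) = 0.10512

Final: 0.10512


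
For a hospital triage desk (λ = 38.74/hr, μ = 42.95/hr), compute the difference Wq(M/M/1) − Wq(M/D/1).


ρ = 38.74/42.95 = 0.9020
Wq(M/M/1) = ρ/(μ−λ) = 0.9020/4.21 = 0.21425 hr
Wq(M/D/1) = ρ/(2(μ−λ)) = 0.10712 hr
Savings = 0.21425 − 0.10712 = 0.10712 hr

Final: 0.10712 hr


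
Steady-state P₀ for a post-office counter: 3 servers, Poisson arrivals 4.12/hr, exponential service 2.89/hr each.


a = λ/μ = 4.12/2.89 = 1.4256; ρ = a/c = 0.4752
Σ_{k=0}^{2} a^k/k! (terms k=0..2) = 1.00000 + 1.42561 + 1.01618 = 3.44178
Tail: a^3/(3!(1−ρ)) = 2.89733/(6·0.5248) = 0.92014
P₀ = 1/(3.44178 + 0.92014) = 1/4.36192 = 0.229257

Final: 0.229257


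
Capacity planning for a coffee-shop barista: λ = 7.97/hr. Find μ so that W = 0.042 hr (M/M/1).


W = 1/(μ−λ) ⇒ μ − λ = 1/W = 1/0.042 = 23.8095
μ = λ + 1/W = 7.97 + 23.8095 = 31.7795 per hr

Final: 31.7795 /hr


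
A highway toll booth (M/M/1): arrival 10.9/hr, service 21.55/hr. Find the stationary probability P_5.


ρ = 10.9/21.55 = 0.5058
P_n = (1−ρ)·ρ^n = (1 − 0.5058)·0.5058^5 = 0.4942·0.033105 = 0.016361

Final: 0.016361


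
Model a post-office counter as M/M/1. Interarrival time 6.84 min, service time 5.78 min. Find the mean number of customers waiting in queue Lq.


λ = 60/6.84 = 8.7719 /hr
μ = 60/5.78 = 10.3806 /hr
ρ = λ/μ = 8.7719/10.3806 = 0.8450
Lq = ρ²/(1−ρ) = 0.7141/0.1550 = 4.6078

Final: 4.6078


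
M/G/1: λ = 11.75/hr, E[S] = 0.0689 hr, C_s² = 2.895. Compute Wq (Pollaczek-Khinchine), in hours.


ρ = λ·E[S] = 11.75·0.0689 = 0.8096
E[S²] = E[S]²(1+C_s²) = 0.0689²·(1+2.895) = 0.018490
Wq = λ·E[S²]/(2(1−ρ)) = 11.75·0.018490/(2·0.1904) = 0.57047 hr

Final: 0.57047 hr


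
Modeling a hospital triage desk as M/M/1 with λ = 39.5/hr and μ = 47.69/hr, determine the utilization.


ρ = λ/μ = 39.5/47.69 = 0.8283

Final: 0.8283


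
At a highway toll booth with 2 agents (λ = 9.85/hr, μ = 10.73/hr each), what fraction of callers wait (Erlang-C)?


a = λ/μ = 0.9180; ρ = a/2 = 0.4590
P₀ = 0.370808 (from M/M/c formula)
C(c,a) = [a^c/(c!(1−ρ))]·P₀ = [0.84270/(2·0.5410)]·0.370808
= 0.77883·0.370808 = 0.288795

Final: 0.288795


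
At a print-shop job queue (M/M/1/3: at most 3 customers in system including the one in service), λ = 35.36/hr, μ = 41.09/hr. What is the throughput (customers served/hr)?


ρ = 0.8606; P_K = (1−ρ)ρ^3/(1−ρ^4) = 0.196789
λ_eff = λ(1 − P_K) = 35.36·(1 − 0.196789) = 35.36·0.803211 = 28.4015 /hr

Final: 28.4015 /hr


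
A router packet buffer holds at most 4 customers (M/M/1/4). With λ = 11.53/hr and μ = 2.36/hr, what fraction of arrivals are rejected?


ρ = λ/μ = 11.53/2.36 = 4.8856
P_K = (1−ρ)ρ^K/(1−ρ^(K+1)) = (-3.8856·569.730169)/(1 − 2783.469851)
= -2213.739682/-2782.469851 = 0.795602

Final: 0.795602


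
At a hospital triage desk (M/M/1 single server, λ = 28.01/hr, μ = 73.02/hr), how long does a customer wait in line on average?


ρ = 28.01/73.02 = 0.3836
Wq = ρ/(μ−λ) = 0.3836/(73.02 − 28.01) = 0.3836/45.01 = 0.008522 hr

Final: 0.008522 hr


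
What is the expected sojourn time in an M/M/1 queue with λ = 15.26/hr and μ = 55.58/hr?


W = 1/(μ−λ) = 1/(55.58 − 15.26) = 1/40.32 = 0.02480 hr

Final: 0.02480 hr


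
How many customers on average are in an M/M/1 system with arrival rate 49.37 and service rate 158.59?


ρ = λ/μ = 49.37/158.59 = 0.3113
L = ρ/(1−ρ) = 0.3113/(1 − 0.3113) = 0.3113/0.6887 = 0.4520

Final: 0.4520


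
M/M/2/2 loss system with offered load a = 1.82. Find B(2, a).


B(c,a) = (a^c/c!) / Σ_{k=0}^{c} a^k/k!
a^2/2! = 1.656200
Σ terms (k=0..2): 1.00000 + 1.82000 + 1.65620 = 4.476200
B = 1.656200/4.476200 = 0.370001

Final: 0.370001


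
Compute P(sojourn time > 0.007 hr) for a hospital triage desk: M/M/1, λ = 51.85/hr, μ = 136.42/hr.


W ~ Exponential(μ−λ) for M/M/1.
μ − λ = 136.42 − 51.85 = 84.5700
P(W > t) = e^{−(μ−λ)t} = e^{−0.5920} = 0.553225

Final: 0.553225


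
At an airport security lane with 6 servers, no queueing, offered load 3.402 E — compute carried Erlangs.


B(6,3.402) = 0.076129 (Erlang-B)
Carried load = a(1 − B) = 3.402·(1 − 0.076129) = 3.402·0.923871 = 3.1430 E

Final: 3.1430 Erlangs


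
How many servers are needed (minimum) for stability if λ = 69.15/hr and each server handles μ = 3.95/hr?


Stability requires cμ > λ ⇔ c > λ/μ.
λ/μ = 69.15/3.95 = 17.5063
Minimum integer c = ⌊17.5063⌋ + 1 = 18
Check: 18·3.95 = 71.10 > 69.15, while 17·3.95 = 67.15 ≤ 69.15

Final: 18 servers


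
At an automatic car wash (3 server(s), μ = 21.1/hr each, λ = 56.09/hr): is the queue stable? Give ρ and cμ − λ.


Total capacity cμ = 3·21.1 = 63.30/hr
ρ = λ/(cμ) = 56.09/63.30 = 0.8861
Stable ⇔ ρ < 1: YES
Spare capacity = cμ − λ = 63.30 − 56.09 = 7.21/hr

Final: ρ = 0.8861; stable; margin = 7.21/hr


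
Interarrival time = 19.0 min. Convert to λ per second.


λ = 1/(interarrival time) in consistent units.
1 second = 0.0166667 min, so λ = 0.0166667/19.0 = 0.0008772 per second

Final: 0.0008772 /sec


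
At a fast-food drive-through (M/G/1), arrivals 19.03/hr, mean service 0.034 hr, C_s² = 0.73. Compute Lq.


ρ = λ·E[S] = 19.03·0.034 = 0.6470
Lq = ρ²(1+C_s²)/(2(1−ρ)) = 0.4186·(1+0.73)/(2·0.3530)
= 0.4186·1.7300/0.7060 = 1.02589

Final: 1.02589


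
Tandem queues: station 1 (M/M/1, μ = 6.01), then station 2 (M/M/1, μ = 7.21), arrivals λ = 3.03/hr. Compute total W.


Each node sees arrival rate λ = 3.03/hr (tandem ⇒ throughput preserved).
W₁ = 1/(μ₁−λ) = 1/(6.01−3.03) = 0.33557 hr
W₂ = 1/(μ₂−λ) = 1/(7.21−3.03) = 0.23923 hr
W_total = W₁ + W₂ = 0.33557 + 0.23923 = 0.57480 hr

Final: 0.57480 hr


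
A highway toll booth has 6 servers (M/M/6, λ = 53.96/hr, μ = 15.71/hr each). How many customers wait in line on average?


a = λ/μ = 3.4348; ρ = a/6 = 0.5725
P₀ = 0.031052
Lq = P₀·a^c·ρ / (c!·(1−ρ)²) = 0.031052·1642.00523·0.5725/(720·0.18279)
= 0.22178

Final: 0.22178


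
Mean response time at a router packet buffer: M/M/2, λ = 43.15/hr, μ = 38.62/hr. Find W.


a = 1.1173; ρ = 0.5586; P₀ = 0.283163
Lq = P₀·a^c·ρ/(c!(1−ρ)²) = 0.50689
Wq = Lq/λ = 0.50689/43.15 = 0.01175 hr
W = Wq + 1/μ = 0.01175 + 0.02589 = 0.03764 hr

Final: 0.03764 hr


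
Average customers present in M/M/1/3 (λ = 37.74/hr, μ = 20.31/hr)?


ρ = 37.74/20.31 = 1.8582
L = ρ[1 − (K+1)ρ^K + Kρ^(K+1)] / [(1−ρ)(1−ρ^(K+1))]
Numerator: 1.8582·(1 − 4·6.416171 + 3·11.922515) = 20.631317
Denominator: (-0.8582)·(-10.922515) = 9.373680
L = 20.631317/9.373680 = 2.2010

Final: 2.2010


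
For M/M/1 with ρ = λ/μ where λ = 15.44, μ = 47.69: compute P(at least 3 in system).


ρ = 15.44/47.69 = 0.3238
P(N ≥ n) = ρ^n = 0.3238^3 = 0.033936

Final: 0.033936


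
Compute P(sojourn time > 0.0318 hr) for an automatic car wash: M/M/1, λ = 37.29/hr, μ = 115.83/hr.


W ~ Exponential(μ−λ) for M/M/1.
μ − λ = 115.83 − 37.29 = 78.5400
P(W > t) = e^{−(μ−λ)t} = e^{−2.4976} = 0.082285

Final: 0.082285


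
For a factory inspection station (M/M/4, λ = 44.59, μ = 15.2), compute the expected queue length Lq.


a = λ/μ = 2.9336; ρ = a/4 = 0.7334
P₀ = 0.041635
Lq = P₀·a^c·ρ / (c!·(1−ρ)²) = 0.041635·74.05861·0.7334/(24·0.07108)
= 1.32557

Final: 1.32557


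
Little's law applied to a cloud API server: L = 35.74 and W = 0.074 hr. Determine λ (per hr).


λ = L/W = 35.74/0.074 = 482.9730 /hr

Final: 482.9730 /hr


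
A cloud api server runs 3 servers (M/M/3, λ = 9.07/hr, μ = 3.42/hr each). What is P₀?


a = λ/μ = 9.07/3.42 = 2.6520; ρ = a/c = 0.8840
Σ_{k=0}^{2} a^k/k! (terms k=0..2) = 1.00000 + 2.65205 + 3.51668 = 7.16872
Tail: a^3/(3!(1−ρ)) = 18.65278/(6·0.1160) = 26.80357
P₀ = 1/(7.16872 + 26.80357) = 1/33.97230 = 0.029436

Final: 0.029436


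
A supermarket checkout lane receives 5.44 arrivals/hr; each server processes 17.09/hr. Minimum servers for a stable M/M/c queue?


Stability requires cμ > λ ⇔ c > λ/μ.
λ/μ = 5.44/17.09 = 0.3183
Minimum integer c = ⌊0.3183⌋ + 1 = 1
Check: 1·17.09 = 17.09 > 5.44, while 0·17.09 = 0.00 ≤ 5.44

Final: 1 servers


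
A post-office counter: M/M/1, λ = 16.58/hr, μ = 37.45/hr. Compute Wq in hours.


ρ = 16.58/37.45 = 0.4427
Wq = ρ/(μ−λ) = 0.4427/(37.45 − 16.58) = 0.4427/20.87 = 0.02121 hr

Final: 0.02121 hr


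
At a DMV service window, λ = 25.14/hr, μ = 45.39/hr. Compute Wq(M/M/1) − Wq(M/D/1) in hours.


ρ = 25.14/45.39 = 0.5539
Wq(M/M/1) = ρ/(μ−λ) = 0.5539/20.25 = 0.02735 hr
Wq(M/D/1) = ρ/(2(μ−λ)) = 0.01368 hr
Savings = 0.02735 − 0.01368 = 0.01368 hr

Final: 0.01368 hr


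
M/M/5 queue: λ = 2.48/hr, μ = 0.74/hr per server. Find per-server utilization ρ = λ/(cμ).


ρ = λ/(cμ) = 2.48/(5·0.74) = 2.48/3.70 = 0.6703

Final: 0.6703


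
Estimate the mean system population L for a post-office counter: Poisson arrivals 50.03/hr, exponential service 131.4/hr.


ρ = λ/μ = 50.03/131.4 = 0.3807
L = ρ/(1−ρ) = 0.3807/(1 − 0.3807) = 0.3807/0.6193 = 0.6148

Final: 0.6148


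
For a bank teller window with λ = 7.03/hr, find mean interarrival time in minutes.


Mean interarrival time = 1/λ = 1/7.03 hour = 0.14225 hour
In minutes: 0.14225 × 60 = 8.5349 min

Final: 8.5349 min


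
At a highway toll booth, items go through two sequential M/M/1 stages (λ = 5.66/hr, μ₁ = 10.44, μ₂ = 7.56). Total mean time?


Each node sees arrival rate λ = 5.66/hr (tandem ⇒ throughput preserved).
W₁ = 1/(μ₁−λ) = 1/(10.44−5.66) = 0.20921 hr
W₂ = 1/(μ₂−λ) = 1/(7.56−5.66) = 0.52632 hr
W_total = W₁ + W₂ = 0.20921 + 0.52632 = 0.73552 hr

Final: 0.73552 hr


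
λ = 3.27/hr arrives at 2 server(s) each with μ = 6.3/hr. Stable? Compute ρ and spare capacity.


Total capacity cμ = 2·6.3 = 12.60/hr
ρ = λ/(cμ) = 3.27/12.60 = 0.2595
Stable ⇔ ρ < 1: YES
Spare capacity = cμ − λ = 12.60 − 3.27 = 9.33/hr

Final: ρ = 0.2595; stable; margin = 9.33/hr


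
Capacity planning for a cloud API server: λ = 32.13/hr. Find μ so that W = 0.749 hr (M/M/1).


W = 1/(μ−λ) ⇒ μ − λ = 1/W = 1/0.749 = 1.3351
μ = λ + 1/W = 32.13 + 1.3351 = 33.4651 per hr

Final: 33.4651 /hr


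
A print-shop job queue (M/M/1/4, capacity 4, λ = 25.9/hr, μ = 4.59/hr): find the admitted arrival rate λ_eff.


ρ = 5.6427; P_K = (1−ρ)ρ^4/(1−ρ^5) = 0.822924
λ_eff = λ(1 − P_K) = 25.9·(1 − 0.822924) = 25.9·0.177076 = 4.5863 /hr

Final: 4.5863 /hr


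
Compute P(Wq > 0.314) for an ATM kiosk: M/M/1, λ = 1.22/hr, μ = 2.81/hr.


ρ = 1.22/2.81 = 0.4342
P(Wq > t) = ρ·e^{−(μ−λ)t} = 0.4342·e^{−0.4993}
= 0.4342·0.606980 = 0.263529

Final: 0.263529


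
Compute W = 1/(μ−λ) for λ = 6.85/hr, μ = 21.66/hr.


W = 1/(μ−λ) = 1/(21.66 − 6.85) = 1/14.81 = 0.06752 hr

Final: 0.06752 hr


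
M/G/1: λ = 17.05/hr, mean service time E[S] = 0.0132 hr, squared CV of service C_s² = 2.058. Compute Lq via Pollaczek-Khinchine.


ρ = λ·E[S] = 17.05·0.0132 = 0.2251
Lq = ρ²(1+C_s²)/(2(1−ρ)) = 0.05065·(1+2.058)/(2·0.7749)
= 0.05065·3.0580/1.5499 = 0.09994

Final: 0.09994


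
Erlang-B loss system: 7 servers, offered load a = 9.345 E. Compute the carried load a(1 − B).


B(7,9.345) = 0.378614 (Erlang-B)
Carried load = a(1 − B) = 9.345·(1 − 0.378614) = 9.345·0.621386 = 5.8068 E

Final: 5.8068 Erlangs


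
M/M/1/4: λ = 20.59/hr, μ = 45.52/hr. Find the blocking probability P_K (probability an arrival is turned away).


ρ = λ/μ = 20.59/45.52 = 0.4523
P_K = (1−ρ)ρ^K/(1−ρ^(K+1)) = (0.5477·0.041862)/(1 − 0.018935)
= 0.022926/0.981065 = 0.023369

Final: 0.023369


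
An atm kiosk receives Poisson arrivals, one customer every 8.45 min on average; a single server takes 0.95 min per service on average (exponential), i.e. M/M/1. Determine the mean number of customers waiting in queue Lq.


λ = 60/8.45 = 7.1006 /hr
μ = 60/0.95 = 63.1579 /hr
ρ = λ/μ = 7.1006/63.1579 = 0.1124
Lq = ρ²/(1−ρ) = 0.01264/0.8876 = 0.01424

Final: 0.01424


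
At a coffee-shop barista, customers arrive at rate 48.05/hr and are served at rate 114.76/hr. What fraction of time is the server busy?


ρ = λ/μ = 48.05/114.76 = 0.4187

Final: 0.4187


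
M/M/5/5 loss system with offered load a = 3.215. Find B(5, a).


B(c,a) = (a^c/c!) / Σ_{k=0}^{c} a^k/k!
a^5/5! = 2.862356
Σ terms (k=0..5): 1.00000 + 3.21500 + 5.16811 + 5.53849 + 4.45156 + 2.86236 = 22.235527
B = 2.862356/22.235527 = 0.128729

Final: 0.128729


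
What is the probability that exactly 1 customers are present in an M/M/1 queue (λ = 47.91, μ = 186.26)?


ρ = 47.91/186.26 = 0.2572
P_n = (1−ρ)·ρ^n = (1 − 0.2572)·0.2572^1 = 0.7428·0.257221 = 0.191058

Final: 0.191058


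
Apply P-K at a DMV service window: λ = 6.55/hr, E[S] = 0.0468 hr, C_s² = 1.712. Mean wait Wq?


ρ = λ·E[S] = 6.55·0.0468 = 0.3065
E[S²] = E[S]²(1+C_s²) = 0.0468²·(1+1.712) = 0.005940
Wq = λ·E[S²]/(2(1−ρ)) = 6.55·0.005940/(2·0.6935) = 0.02805 hr

Final: 0.02805 hr


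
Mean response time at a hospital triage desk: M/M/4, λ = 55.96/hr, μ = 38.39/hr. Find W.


a = 1.4577; ρ = 0.3644; P₀ = 0.230826
Lq = P₀·a^c·ρ/(c!(1−ρ)²) = 0.03917
Wq = Lq/λ = 0.03917/55.96 = 0.0007000 hr
W = Wq + 1/μ = 0.0007000 + 0.02605 = 0.02675 hr

Final: 0.02675 hr


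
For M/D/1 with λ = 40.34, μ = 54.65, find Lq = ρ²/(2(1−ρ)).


ρ = 40.34/54.65 = 0.7382
M/D/1: Lq = ρ²/(2(1−ρ)) = 0.5449/(2·0.2618) = 1.04043

Final: 1.04043


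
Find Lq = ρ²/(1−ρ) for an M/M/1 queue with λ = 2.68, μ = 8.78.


ρ = 2.68/8.78 = 0.3052
Lq = ρ²/(1−ρ) = 0.09317/0.6948 = 0.1341

Final: 0.1341


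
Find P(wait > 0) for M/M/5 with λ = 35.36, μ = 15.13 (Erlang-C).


a = λ/μ = 2.3371; ρ = a/5 = 0.4674
P₀ = 0.094971 (from M/M/c formula)
C(c,a) = [a^c/(c!(1−ρ))]·P₀ = [69.72149/(120·0.5326)]·0.094971
= 1.09093·0.094971 = 0.103607

Final: 0.103607


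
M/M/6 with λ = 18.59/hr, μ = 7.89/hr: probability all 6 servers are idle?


a = λ/μ = 18.59/7.89 = 2.3561; ρ = a/c = 0.3927
Σ_{k=0}^{5} a^k/k! (terms k=0..5) = 1.00000 + 2.35615 + 2.77571 + 2.18000 + 1.28410 + 0.60510 = 10.20106
Tail: a^6/(6!(1−ρ)) = 171.08594/(720·0.6073) = 0.39127
P₀ = 1/(10.20106 + 0.39127) = 1/10.59233 = 0.094408

Final: 0.094408


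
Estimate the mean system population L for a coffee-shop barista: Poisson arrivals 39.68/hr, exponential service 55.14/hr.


ρ = λ/μ = 39.68/55.14 = 0.7196
L = ρ/(1−ρ) = 0.7196/(1 − 0.7196) = 0.7196/0.2804 = 2.5666

Final: 2.5666


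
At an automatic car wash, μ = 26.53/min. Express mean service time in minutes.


Mean service time = 1/μ = 1/26.53 minute = 0.03769 minute
In minutes: 0.03769 × 1 = 0.03769 min

Final: 0.03769 min


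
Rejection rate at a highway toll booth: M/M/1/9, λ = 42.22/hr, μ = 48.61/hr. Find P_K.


ρ = λ/μ = 42.22/48.61 = 0.8685
P_K = (1−ρ)ρ^K/(1−ρ^(K+1)) = (0.1315·0.281277)/(1 − 0.244301)
= 0.036975/0.755699 = 0.048928

Final: 0.048928


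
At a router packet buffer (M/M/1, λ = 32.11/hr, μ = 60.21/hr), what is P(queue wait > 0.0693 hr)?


ρ = 32.11/60.21 = 0.5333
P(Wq > t) = ρ·e^{−(μ−λ)t} = 0.5333·e^{−1.9473}
= 0.5333·0.142654 = 0.076078

Final: 0.076078


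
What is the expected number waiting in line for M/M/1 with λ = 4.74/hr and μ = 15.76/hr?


ρ = 4.74/15.76 = 0.3008
Lq = ρ²/(1−ρ) = 0.09046/0.6992 = 0.1294

Final: 0.1294


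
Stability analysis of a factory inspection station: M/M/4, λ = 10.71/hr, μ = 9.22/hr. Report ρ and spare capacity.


Total capacity cμ = 4·9.22 = 36.88/hr
ρ = λ/(cμ) = 10.71/36.88 = 0.2904
Stable ⇔ ρ < 1: YES
Spare capacity = cμ − λ = 36.88 − 10.71 = 26.17/hr

Final: ρ = 0.2904; stable; margin = 26.17/hr


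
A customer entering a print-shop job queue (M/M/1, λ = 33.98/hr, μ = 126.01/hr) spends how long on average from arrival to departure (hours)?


W = 1/(μ−λ) = 1/(126.01 − 33.98) = 1/92.03 = 0.01087 hr

Final: 0.01087 hr


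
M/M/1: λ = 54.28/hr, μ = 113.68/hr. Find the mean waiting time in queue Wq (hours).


ρ = 54.28/113.68 = 0.4775
Wq = ρ/(μ−λ) = 0.4775/(113.68 − 54.28) = 0.4775/59.40 = 0.008038 hr

Final: 0.008038 hr


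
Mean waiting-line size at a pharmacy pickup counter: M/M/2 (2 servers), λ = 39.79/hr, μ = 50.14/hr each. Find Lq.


a = λ/μ = 0.7936; ρ = a/2 = 0.3968
P₀ = 0.431856
Lq = P₀·a^c·ρ / (c!·(1−ρ)²) = 0.431856·0.62977·0.3968/(2·0.36386)
= 0.14829

Final: 0.14829


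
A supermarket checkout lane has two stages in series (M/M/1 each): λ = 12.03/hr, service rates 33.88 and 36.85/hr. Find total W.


Each node sees arrival rate λ = 12.03/hr (tandem ⇒ throughput preserved).
W₁ = 1/(μ₁−λ) = 1/(33.88−12.03) = 0.04577 hr
W₂ = 1/(μ₂−λ) = 1/(36.85−12.03) = 0.04029 hr
W_total = W₁ + W₂ = 0.04577 + 0.04029 = 0.08606 hr

Final: 0.08606 hr


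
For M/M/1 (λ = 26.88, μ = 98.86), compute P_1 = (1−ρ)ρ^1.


ρ = 26.88/98.86 = 0.2719
P_n = (1−ρ)·ρ^n = (1 − 0.2719)·0.2719^1 = 0.7281·0.271900 = 0.197970

Final: 0.197970


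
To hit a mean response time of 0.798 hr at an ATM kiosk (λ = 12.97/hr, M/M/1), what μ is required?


W = 1/(μ−λ) ⇒ μ − λ = 1/W = 1/0.798 = 1.2531
μ = λ + 1/W = 12.97 + 1.2531 = 14.2231 per hr

Final: 14.2231 /hr


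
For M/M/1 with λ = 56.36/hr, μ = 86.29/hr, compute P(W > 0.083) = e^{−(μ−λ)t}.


W ~ Exponential(μ−λ) for M/M/1.
μ − λ = 86.29 − 56.36 = 29.9300
P(W > t) = e^{−(μ−λ)t} = e^{−2.4842} = 0.083393

Final: 0.083393


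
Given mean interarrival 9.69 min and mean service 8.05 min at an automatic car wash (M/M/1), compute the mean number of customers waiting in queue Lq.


λ = 60/9.69 = 6.1920 /hr
μ = 60/8.05 = 7.4534 /hr
ρ = λ/μ = 6.1920/7.4534 = 0.8308
Lq = ρ²/(1−ρ) = 0.6902/0.1692 = 4.0778

Final: 4.0778


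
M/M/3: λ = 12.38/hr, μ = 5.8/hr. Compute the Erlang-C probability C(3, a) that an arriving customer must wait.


a = λ/μ = 2.1345; ρ = a/3 = 0.7115
P₀ = 0.090659 (from M/M/c formula)
C(c,a) = [a^c/(c!(1−ρ))]·P₀ = [9.72474/(6·0.2885)]·0.090659
= 5.61788·0.090659 = 0.509310

Final: 0.509310


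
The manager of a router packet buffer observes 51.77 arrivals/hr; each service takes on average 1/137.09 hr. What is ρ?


ρ = λ/μ = 51.77/137.09 = 0.3776

Final: 0.3776


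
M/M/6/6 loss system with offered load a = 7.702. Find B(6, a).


B(c,a) = (a^c/c!) / Σ_{k=0}^{c} a^k/k!
a^6/6! = 289.926952
Σ terms (k=0..6): 1.00000 + 7.70200 + 29.66040 + 76.14814 + 146.62324 + 225.85844 + 289.92695 = 776.919174
B = 289.926952/776.919174 = 0.373175

Final: 0.373175


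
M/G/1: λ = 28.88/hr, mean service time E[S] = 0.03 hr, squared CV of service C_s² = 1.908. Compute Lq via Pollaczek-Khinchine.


ρ = λ·E[S] = 28.88·0.03 = 0.8664
Lq = ρ²(1+C_s²)/(2(1−ρ)) = 0.7506·(1+1.908)/(2·0.1336)
= 0.7506·2.9080/0.2672 = 8.16949

Final: 8.16949


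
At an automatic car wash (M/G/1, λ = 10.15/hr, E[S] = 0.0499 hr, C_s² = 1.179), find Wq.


ρ = λ·E[S] = 10.15·0.0499 = 0.5065
E[S²] = E[S]²(1+C_s²) = 0.0499²·(1+1.179) = 0.005426
Wq = λ·E[S²]/(2(1−ρ)) = 10.15·0.005426/(2·0.4935) = 0.05579 hr

Final: 0.05579 hr


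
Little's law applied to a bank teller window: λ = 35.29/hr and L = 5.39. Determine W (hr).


W = L/λ = 5.39/35.29 = 0.1527 hr

Final: 0.1527 hr


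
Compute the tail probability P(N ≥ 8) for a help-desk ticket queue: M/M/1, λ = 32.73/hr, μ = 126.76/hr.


ρ = 32.73/126.76 = 0.2582
P(N ≥ n) = ρ^n = 0.2582^8 = 0.00001976

Final: 0.00001976


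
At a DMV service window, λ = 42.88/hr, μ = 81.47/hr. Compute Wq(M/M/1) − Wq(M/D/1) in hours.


ρ = 42.88/81.47 = 0.5263
Wq(M/M/1) = ρ/(μ−λ) = 0.5263/38.59 = 0.01364 hr
Wq(M/D/1) = ρ/(2(μ−λ)) = 0.006819 hr
Savings = 0.01364 − 0.006819 = 0.006819 hr

Final: 0.006819 hr


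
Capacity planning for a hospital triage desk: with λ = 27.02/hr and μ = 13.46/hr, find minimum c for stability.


Stability requires cμ > λ ⇔ c > λ/μ.
λ/μ = 27.02/13.46 = 2.0074
Minimum integer c = ⌊2.0074⌋ + 1 = 3
Check: 3·13.46 = 40.38 > 27.02, while 2·13.46 = 26.92 ≤ 27.02

Final: 3 servers


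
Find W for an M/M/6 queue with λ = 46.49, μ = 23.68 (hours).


a = 1.9633; ρ = 0.3272; P₀ = 0.140214
Lq = P₀·a^c·ρ/(c!(1−ρ)²) = 0.008061
Wq = Lq/λ = 0.008061/46.49 = 0.0001734 hr
W = Wq + 1/μ = 0.0001734 + 0.04223 = 0.04240 hr

Final: 0.04240 hr


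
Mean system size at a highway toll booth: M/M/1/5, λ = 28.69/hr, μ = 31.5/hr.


ρ = 28.69/31.5 = 0.9108
L = ρ[1 − (K+1)ρ^K + Kρ^(K+1)] / [(1−ρ)(1−ρ^(K+1))]
Numerator: 0.9108·(1 − 6·0.626758 + 5·0.570847) = 0.085330
Denominator: (0.08921)·(0.429153) = 0.038283
L = 0.085330/0.038283 = 2.2289

Final: 2.2289


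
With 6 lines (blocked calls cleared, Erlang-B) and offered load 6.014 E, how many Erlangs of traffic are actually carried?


B(6,6.014) = 0.265904 (Erlang-B)
Carried load = a(1 − B) = 6.014·(1 − 0.265904) = 6.014·0.734096 = 4.4149 E

Final: 4.4149 Erlangs


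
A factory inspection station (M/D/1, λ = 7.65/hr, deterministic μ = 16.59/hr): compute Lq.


ρ = 7.65/16.59 = 0.4611
M/D/1: Lq = ρ²/(2(1−ρ)) = 0.2126/(2·0.5389) = 0.19729

Final: 0.19729


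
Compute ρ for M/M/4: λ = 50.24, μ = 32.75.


ρ = λ/(cμ) = 50.24/(4·32.75) = 50.24/131.00 = 0.3835

Final: 0.3835


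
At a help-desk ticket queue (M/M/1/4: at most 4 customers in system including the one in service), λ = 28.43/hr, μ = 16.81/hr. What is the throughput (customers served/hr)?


ρ = 1.6913; P_K = (1−ρ)ρ^4/(1−ρ^5) = 0.440562
λ_eff = λ(1 − P_K) = 28.43·(1 − 0.440562) = 28.43·0.559438 = 15.9048 /hr

Final: 15.9048 /hr


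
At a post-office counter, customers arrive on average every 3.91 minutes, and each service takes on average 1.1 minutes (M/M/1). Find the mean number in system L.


λ = 60/3.91 = 15.3453 /hr
μ = 60/1.1 = 54.5455 /hr
ρ = λ/μ = 15.3453/54.5455 = 0.2813
L = ρ/(1−ρ) = 0.2813/0.7187 = 0.3915

Final: 0.3915


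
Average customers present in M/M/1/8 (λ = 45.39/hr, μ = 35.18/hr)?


ρ = 45.39/35.18 = 1.2902
L = ρ[1 − (K+1)ρ^K + Kρ^(K+1)] / [(1−ρ)(1−ρ^(K+1))]
Numerator: 1.2902·(1 − 9·7.679179 + 8·9.907843) = 14.386149
Denominator: (-0.2902)·(-8.907843) = 2.585250
L = 14.386149/2.585250 = 5.5647

Final: 5.5647


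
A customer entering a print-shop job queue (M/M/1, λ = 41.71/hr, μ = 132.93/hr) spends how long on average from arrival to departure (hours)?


W = 1/(μ−λ) = 1/(132.93 − 41.71) = 1/91.22 = 0.01096 hr

Final: 0.01096 hr


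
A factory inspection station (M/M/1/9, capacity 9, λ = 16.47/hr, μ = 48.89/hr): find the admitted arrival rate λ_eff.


ρ = 0.3369; P_K = (1−ρ)ρ^9/(1−ρ^10) = 0.00003706
λ_eff = λ(1 − P_K) = 16.47·(1 − 0.00003706) = 16.47·0.999963 = 16.4694 /hr

Final: 16.4694 /hr


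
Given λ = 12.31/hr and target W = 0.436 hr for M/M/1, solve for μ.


W = 1/(μ−λ) ⇒ μ − λ = 1/W = 1/0.436 = 2.2936
μ = λ + 1/W = 12.31 + 2.2936 = 14.6036 per hr

Final: 14.6036 /hr


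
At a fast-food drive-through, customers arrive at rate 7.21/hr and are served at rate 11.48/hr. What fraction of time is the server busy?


ρ = λ/μ = 7.21/11.48 = 0.6280

Final: 0.6280


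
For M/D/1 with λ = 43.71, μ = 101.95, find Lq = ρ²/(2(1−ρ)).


ρ = 43.71/101.95 = 0.4287
M/D/1: Lq = ρ²/(2(1−ρ)) = 0.1838/(2·0.5713) = 0.16089

Final: 0.16089


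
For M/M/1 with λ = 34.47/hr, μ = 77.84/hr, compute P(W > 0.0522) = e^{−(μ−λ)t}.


W ~ Exponential(μ−λ) for M/M/1.
μ − λ = 77.84 − 34.47 = 43.3700
P(W > t) = e^{−(μ−λ)t} = e^{−2.2639} = 0.103943

Final: 0.103943


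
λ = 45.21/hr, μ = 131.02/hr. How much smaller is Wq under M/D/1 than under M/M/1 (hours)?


ρ = 45.21/131.02 = 0.3451
Wq(M/M/1) = ρ/(μ−λ) = 0.3451/85.81 = 0.004021 hr
Wq(M/D/1) = ρ/(2(μ−λ)) = 0.002011 hr
Savings = 0.004021 − 0.002011 = 0.002011 hr

Final: 0.002011 hr


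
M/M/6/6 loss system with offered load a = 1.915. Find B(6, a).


B(c,a) = (a^c/c!) / Σ_{k=0}^{c} a^k/k!
a^6/6! = 0.068498
Σ terms (k=0..6): 1.00000 + 1.91500 + 1.83361 + 1.17046 + 0.56036 + 0.21462 + 0.06850 = 6.762539
B = 0.068498/6.762539 = 0.010129

Final: 0.010129


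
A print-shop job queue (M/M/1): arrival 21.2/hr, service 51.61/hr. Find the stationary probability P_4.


ρ = 21.2/51.61 = 0.4108
P_n = (1−ρ)·ρ^n = (1 − 0.4108)·0.4108^4 = 0.5892·0.028471 = 0.016776

Final: 0.016776


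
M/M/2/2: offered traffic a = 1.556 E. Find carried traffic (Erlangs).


B(2,1.556) = 0.321398 (Erlang-B)
Carried load = a(1 − B) = 1.556·(1 − 0.321398) = 1.556·0.678602 = 1.0559 E

Final: 1.0559 Erlangs


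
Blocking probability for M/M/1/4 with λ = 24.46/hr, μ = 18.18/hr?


ρ = λ/μ = 24.46/18.18 = 1.3454
P_K = (1−ρ)ρ^K/(1−ρ^(K+1)) = (-0.3454·3.276803)/(1 − 4.408724)
= -1.131921/-3.408724 = 0.332066

Final: 0.332066


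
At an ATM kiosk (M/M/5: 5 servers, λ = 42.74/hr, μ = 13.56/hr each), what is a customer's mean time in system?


a = 3.1519; ρ = 0.6304; P₀ = 0.039271
Lq = P₀·a^c·ρ/(c!(1−ρ)²) = 0.46975
Wq = Lq/λ = 0.46975/42.74 = 0.01099 hr
W = Wq + 1/μ = 0.01099 + 0.07375 = 0.08474 hr

Final: 0.08474 hr


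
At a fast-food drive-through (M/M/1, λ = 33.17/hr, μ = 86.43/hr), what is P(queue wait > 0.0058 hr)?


ρ = 33.17/86.43 = 0.3838
P(Wq > t) = ρ·e^{−(μ−λ)t} = 0.3838·e^{−0.3089}
= 0.3838·0.734248 = 0.281789

Final: 0.281789


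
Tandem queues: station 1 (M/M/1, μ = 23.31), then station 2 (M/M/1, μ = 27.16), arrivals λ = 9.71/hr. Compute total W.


Each node sees arrival rate λ = 9.71/hr (tandem ⇒ throughput preserved).
W₁ = 1/(μ₁−λ) = 1/(23.31−9.71) = 0.07353 hr
W₂ = 1/(μ₂−λ) = 1/(27.16−9.71) = 0.05731 hr
W_total = W₁ + W₂ = 0.07353 + 0.05731 = 0.13084 hr

Final: 0.13084 hr


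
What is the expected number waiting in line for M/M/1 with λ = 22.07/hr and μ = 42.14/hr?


ρ = 22.07/42.14 = 0.5237
Lq = ρ²/(1−ρ) = 0.2743/0.4763 = 0.5759

Final: 0.5759


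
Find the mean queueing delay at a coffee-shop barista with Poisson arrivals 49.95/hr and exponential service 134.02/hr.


ρ = 49.95/134.02 = 0.3727
Wq = ρ/(μ−λ) = 0.3727/(134.02 − 49.95) = 0.3727/84.07 = 0.004433 hr

Final: 0.004433 hr


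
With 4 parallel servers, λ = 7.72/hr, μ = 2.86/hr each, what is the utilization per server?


ρ = λ/(cμ) = 7.72/(4·2.86) = 7.72/11.44 = 0.6748

Final: 0.6748


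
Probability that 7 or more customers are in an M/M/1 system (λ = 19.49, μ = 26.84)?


ρ = 19.49/26.84 = 0.7262
P(N ≥ n) = ρ^n = 0.7262^7 = 0.106465

Final: 0.106465


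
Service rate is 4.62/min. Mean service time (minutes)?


Mean service time = 1/μ = 1/4.62 minute = 0.21645 minute
In minutes: 0.21645 × 1 = 0.2165 min

Final: 0.2165 min


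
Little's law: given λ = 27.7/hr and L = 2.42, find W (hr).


W = L/λ = 2.42/27.7 = 0.08736 hr

Final: 0.08736 hr


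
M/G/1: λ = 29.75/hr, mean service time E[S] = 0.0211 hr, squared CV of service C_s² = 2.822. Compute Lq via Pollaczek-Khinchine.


ρ = λ·E[S] = 29.75·0.0211 = 0.6277
Lq = ρ²(1+C_s²)/(2(1−ρ)) = 0.3940·(1+2.822)/(2·0.3723)
= 0.3940·3.8220/0.7446 = 2.02272

Final: 2.02272


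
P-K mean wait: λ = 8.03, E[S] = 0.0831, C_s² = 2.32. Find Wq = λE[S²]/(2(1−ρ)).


ρ = λ·E[S] = 8.03·0.0831 = 0.6673
E[S²] = E[S]²(1+C_s²) = 0.0831²·(1+2.32) = 0.022927
Wq = λ·E[S²]/(2(1−ρ)) = 8.03·0.022927/(2·0.3327) = 0.27667 hr

Final: 0.27667 hr


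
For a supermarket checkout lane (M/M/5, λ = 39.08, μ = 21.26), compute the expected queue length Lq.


a = λ/μ = 1.8382; ρ = a/5 = 0.3676
P₀ = 0.158349
Lq = P₀·a^c·ρ / (c!·(1−ρ)²) = 0.158349·20.98730·0.3676/(120·0.39988)
= 0.02546

Final: 0.02546


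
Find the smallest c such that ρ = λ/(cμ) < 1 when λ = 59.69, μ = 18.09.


Stability requires cμ > λ ⇔ c > λ/μ.
λ/μ = 59.69/18.09 = 3.2996
Minimum integer c = ⌊3.2996⌋ + 1 = 4
Check: 4·18.09 = 72.36 > 59.69, while 3·18.09 = 54.27 ≤ 59.69

Final: 4 servers


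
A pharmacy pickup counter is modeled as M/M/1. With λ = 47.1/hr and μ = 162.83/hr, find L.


ρ = λ/μ = 47.1/162.83 = 0.2893
L = ρ/(1−ρ) = 0.2893/(1 − 0.2893) = 0.2893/0.7107 = 0.4070

Final: 0.4070


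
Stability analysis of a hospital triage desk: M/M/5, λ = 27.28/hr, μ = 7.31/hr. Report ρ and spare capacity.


Total capacity cμ = 5·7.31 = 36.55/hr
ρ = λ/(cμ) = 27.28/36.55 = 0.7464
Stable ⇔ ρ < 1: YES
Spare capacity = cμ − λ = 36.55 − 27.28 = 9.27/hr

Final: ρ = 0.7464; stable; margin = 9.27/hr


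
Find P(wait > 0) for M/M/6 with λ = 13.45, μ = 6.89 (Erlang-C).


a = λ/μ = 1.9521; ρ = a/6 = 0.3254
P₀ = 0.141794 (from M/M/c formula)
C(c,a) = [a^c/(c!(1−ρ))]·P₀ = [55.33735/(720·0.6746)]·0.141794
= 0.11392·0.141794 = 0.016153

Final: 0.016153


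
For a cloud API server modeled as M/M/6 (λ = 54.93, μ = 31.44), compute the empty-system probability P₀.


a = λ/μ = 54.93/31.44 = 1.7471; ρ = a/c = 0.2912
Σ_{k=0}^{5} a^k/k! (terms k=0..5) = 1.00000 + 1.74714 + 1.52624 + 0.88885 + 0.38824 + 0.13566 = 5.68613
Tail: a^6/(6!(1−ρ)) = 28.44215/(720·0.7088) = 0.05573
P₀ = 1/(5.68613 + 0.05573) = 1/5.74186 = 0.174159

Final: 0.174159


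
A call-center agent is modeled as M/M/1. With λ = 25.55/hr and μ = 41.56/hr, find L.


ρ = λ/μ = 25.55/41.56 = 0.6148
L = ρ/(1−ρ) = 0.6148/(1 − 0.6148) = 0.6148/0.3852 = 1.5959

Final: 1.5959


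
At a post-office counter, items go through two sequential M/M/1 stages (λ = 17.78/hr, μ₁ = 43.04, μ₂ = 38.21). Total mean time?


Each node sees arrival rate λ = 17.78/hr (tandem ⇒ throughput preserved).
W₁ = 1/(μ₁−λ) = 1/(43.04−17.78) = 0.03959 hr
W₂ = 1/(μ₂−λ) = 1/(38.21−17.78) = 0.04895 hr
W_total = W₁ + W₂ = 0.03959 + 0.04895 = 0.08854 hr

Final: 0.08854 hr


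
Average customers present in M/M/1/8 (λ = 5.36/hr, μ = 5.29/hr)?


ρ = 5.36/5.29 = 1.0132
L = ρ[1 − (K+1)ρ^K + Kρ^(K+1)] / [(1−ρ)(1−ρ^(K+1))]
Numerator: 1.0132·(1 − 9·1.110895 + 8·1.125595) = 0.006793
Denominator: (-0.01323)·(-0.125595) = 0.001662
L = 0.006793/0.001662 = 4.0876

Final: 4.0876


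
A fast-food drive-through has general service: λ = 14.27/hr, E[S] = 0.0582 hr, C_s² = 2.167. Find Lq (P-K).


ρ = λ·E[S] = 14.27·0.0582 = 0.8305
Lq = ρ²(1+C_s²)/(2(1−ρ)) = 0.6898·(1+2.167)/(2·0.1695)
= 0.6898·3.1670/0.3390 = 6.44434

Final: 6.44434


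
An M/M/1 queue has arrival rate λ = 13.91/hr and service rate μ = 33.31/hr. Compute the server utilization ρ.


ρ = λ/μ = 13.91/33.31 = 0.4176

Final: 0.4176


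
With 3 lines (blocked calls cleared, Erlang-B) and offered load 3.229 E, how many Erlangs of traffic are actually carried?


B(3,3.229) = 0.372751 (Erlang-B)
Carried load = a(1 − B) = 3.229·(1 − 0.372751) = 3.229·0.627249 = 2.0254 E

Final: 2.0254 Erlangs


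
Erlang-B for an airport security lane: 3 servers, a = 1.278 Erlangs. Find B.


B(c,a) = (a^c/c!) / Σ_{k=0}^{c} a^k/k!
a^3/3! = 0.347889
Σ terms (k=0..3): 1.00000 + 1.27800 + 0.81664 + 0.34789 = 3.442531
B = 0.347889/3.442531 = 0.101056

Final: 0.101056


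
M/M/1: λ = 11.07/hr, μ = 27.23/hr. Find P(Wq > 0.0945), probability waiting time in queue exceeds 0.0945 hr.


ρ = 11.07/27.23 = 0.4065
P(Wq > t) = ρ·e^{−(μ−λ)t} = 0.4065·e^{−1.5271}
= 0.4065·0.217160 = 0.088284

Final: 0.088284


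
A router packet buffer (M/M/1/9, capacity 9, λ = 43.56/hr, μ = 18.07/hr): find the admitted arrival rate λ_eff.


ρ = 2.4106; P_K = (1−ρ)ρ^9/(1−ρ^10) = 0.585258
λ_eff = λ(1 − P_K) = 43.56·(1 − 0.585258) = 43.56·0.414742 = 18.0662 /hr

Final: 18.0662 /hr


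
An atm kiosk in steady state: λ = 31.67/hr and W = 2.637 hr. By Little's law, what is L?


L = λW = 31.67·2.637 = 83.5138

Final: 83.5138


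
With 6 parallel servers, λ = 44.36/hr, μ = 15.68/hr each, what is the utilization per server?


ρ = λ/(cμ) = 44.36/(6·15.68) = 44.36/94.08 = 0.4715

Final: 0.4715


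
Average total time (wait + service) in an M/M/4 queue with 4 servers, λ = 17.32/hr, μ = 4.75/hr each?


a = 3.6463; ρ = 0.9116; P₀ = 0.009739
Lq = P₀·a^c·ρ/(c!(1−ρ)²) = 8.36418
Wq = Lq/λ = 8.36418/17.32 = 0.48292 hr
W = Wq + 1/μ = 0.48292 + 0.21053 = 0.69345 hr

Final: 0.69345 hr


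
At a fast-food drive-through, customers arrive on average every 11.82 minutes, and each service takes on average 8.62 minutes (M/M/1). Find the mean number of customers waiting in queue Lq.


λ = 60/11.82 = 5.0761 /hr
μ = 60/8.62 = 6.9606 /hr
ρ = λ/μ = 5.0761/6.9606 = 0.7293
Lq = ρ²/(1−ρ) = 0.5318/0.2707 = 1.9645

Final: 1.9645


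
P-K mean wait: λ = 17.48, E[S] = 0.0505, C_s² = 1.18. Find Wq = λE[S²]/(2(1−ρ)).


ρ = λ·E[S] = 17.48·0.0505 = 0.8827
E[S²] = E[S]²(1+C_s²) = 0.0505²·(1+1.18) = 0.005560
Wq = λ·E[S²]/(2(1−ρ)) = 17.48·0.005560/(2·0.1173) = 0.41438 hr

Final: 0.41438 hr


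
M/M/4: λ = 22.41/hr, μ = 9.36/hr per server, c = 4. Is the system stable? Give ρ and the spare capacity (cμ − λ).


Total capacity cμ = 4·9.36 = 37.44/hr
ρ = λ/(cμ) = 22.41/37.44 = 0.5986
Stable ⇔ ρ < 1: YES
Spare capacity = cμ − λ = 37.44 − 22.41 = 15.03/hr

Final: ρ = 0.5986; stable; margin = 15.03/hr


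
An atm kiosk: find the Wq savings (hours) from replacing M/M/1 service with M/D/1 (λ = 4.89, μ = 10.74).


ρ = 4.89/10.74 = 0.4553
Wq(M/M/1) = ρ/(μ−λ) = 0.4553/5.85 = 0.07783 hr
Wq(M/D/1) = ρ/(2(μ−λ)) = 0.03892 hr
Savings = 0.07783 − 0.03892 = 0.03892 hr

Final: 0.03892 hr


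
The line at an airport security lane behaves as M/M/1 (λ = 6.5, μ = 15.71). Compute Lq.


ρ = 6.5/15.71 = 0.4137
Lq = ρ²/(1−ρ) = 0.1712/0.5863 = 0.2920

Final: 0.2920


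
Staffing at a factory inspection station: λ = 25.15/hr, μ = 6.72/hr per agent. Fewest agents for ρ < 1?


Stability requires cμ > λ ⇔ c > λ/μ.
λ/μ = 25.15/6.72 = 3.7426
Minimum integer c = ⌊3.7426⌋ + 1 = 4
Check: 4·6.72 = 26.88 > 25.15, while 3·6.72 = 20.16 ≤ 25.15

Final: 4 servers


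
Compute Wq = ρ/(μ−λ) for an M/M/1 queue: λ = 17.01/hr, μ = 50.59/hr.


ρ = 17.01/50.59 = 0.3362
Wq = ρ/(μ−λ) = 0.3362/(50.59 − 17.01) = 0.3362/33.58 = 0.01001 hr

Final: 0.01001 hr


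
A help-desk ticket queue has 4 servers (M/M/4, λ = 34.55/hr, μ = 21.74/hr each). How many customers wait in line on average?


a = λ/μ = 1.5892; ρ = a/4 = 0.3973
P₀ = 0.201529
Lq = P₀·a^c·ρ / (c!·(1−ρ)²) = 0.201529·6.37902·0.3973/(24·0.36324)
= 0.05859

Final: 0.05859


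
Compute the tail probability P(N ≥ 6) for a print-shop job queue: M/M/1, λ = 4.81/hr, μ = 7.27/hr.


ρ = 4.81/7.27 = 0.6616
P(N ≥ n) = ρ^n = 0.6616^6 = 0.083881

Final: 0.083881


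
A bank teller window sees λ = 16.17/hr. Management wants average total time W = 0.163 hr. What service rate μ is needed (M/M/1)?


W = 1/(μ−λ) ⇒ μ − λ = 1/W = 1/0.163 = 6.1350
μ = λ + 1/W = 16.17 + 6.1350 = 22.3050 per hr

Final: 22.3050 /hr


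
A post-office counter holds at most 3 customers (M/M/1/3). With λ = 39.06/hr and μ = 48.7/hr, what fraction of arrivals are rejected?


ρ = λ/μ = 39.06/48.7 = 0.8021
P_K = (1−ρ)ρ^K/(1−ρ^(K+1)) = (0.1979·0.515953)/(1 − 0.413822)
= 0.102131/0.586178 = 0.174232

Final: 0.174232


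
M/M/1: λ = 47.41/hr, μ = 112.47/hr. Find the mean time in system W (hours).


W = 1/(μ−λ) = 1/(112.47 − 47.41) = 1/65.06 = 0.01537 hr

Final: 0.01537 hr


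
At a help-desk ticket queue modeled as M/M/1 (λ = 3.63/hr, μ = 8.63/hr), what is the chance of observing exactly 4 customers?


ρ = 3.63/8.63 = 0.4206
P_n = (1−ρ)·ρ^n = (1 − 0.4206)·0.4206^4 = 0.5794·0.031303 = 0.018136

Final: 0.018136


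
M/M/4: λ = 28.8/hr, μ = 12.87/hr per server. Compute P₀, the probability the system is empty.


a = λ/μ = 28.8/12.87 = 2.2378; ρ = a/c = 0.5594
Σ_{k=0}^{3} a^k/k! (terms k=0..3) = 1.00000 + 2.23776 + 2.50379 + 1.86763 = 7.60918
Tail: a^4/(4!(1−ρ)) = 25.07586/(24·0.4406) = 2.37159
P₀ = 1/(7.60918 + 2.37159) = 1/9.98077 = 0.100193

Final: 0.100193


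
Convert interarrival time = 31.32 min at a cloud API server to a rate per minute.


λ = 1/(interarrival time) in consistent units.
1 minute = 1 min, so λ = 1/31.32 = 0.03193 per minute

Final: 0.03193 /min


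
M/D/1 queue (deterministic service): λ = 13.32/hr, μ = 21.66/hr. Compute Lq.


ρ = 13.32/21.66 = 0.6150
M/D/1: Lq = ρ²/(2(1−ρ)) = 0.3782/(2·0.3850) = 0.49108

Final: 0.49108


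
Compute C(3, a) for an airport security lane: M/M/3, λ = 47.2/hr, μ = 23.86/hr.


a = λ/μ = 1.9782; ρ = a/3 = 0.6594
P₀ = 0.114640 (from M/M/c formula)
C(c,a) = [a^c/(c!(1−ρ))]·P₀ = [7.74131/(6·0.3406)]·0.114640
= 3.78810·0.114640 = 0.434268

Final: 0.434268


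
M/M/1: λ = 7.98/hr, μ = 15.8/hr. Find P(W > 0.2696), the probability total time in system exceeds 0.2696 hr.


W ~ Exponential(μ−λ) for M/M/1.
μ − λ = 15.8 − 7.98 = 7.8200
P(W > t) = e^{−(μ−λ)t} = e^{−2.1083} = 0.121448

Final: 0.121448


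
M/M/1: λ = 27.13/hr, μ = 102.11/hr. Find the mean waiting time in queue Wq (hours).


ρ = 27.13/102.11 = 0.2657
Wq = ρ/(μ−λ) = 0.2657/(102.11 − 27.13) = 0.2657/74.98 = 0.003544 hr

Final: 0.003544 hr


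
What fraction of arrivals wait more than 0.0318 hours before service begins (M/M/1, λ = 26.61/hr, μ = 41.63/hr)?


ρ = 26.61/41.63 = 0.6392
P(Wq > t) = ρ·e^{−(μ−λ)t} = 0.6392·e^{−0.4776}
= 0.6392·0.620248 = 0.396464

Final: 0.396464


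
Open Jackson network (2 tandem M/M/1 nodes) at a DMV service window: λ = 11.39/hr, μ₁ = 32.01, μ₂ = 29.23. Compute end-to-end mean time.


Each node sees arrival rate λ = 11.39/hr (tandem ⇒ throughput preserved).
W₁ = 1/(μ₁−λ) = 1/(32.01−11.39) = 0.04850 hr
W₂ = 1/(μ₂−λ) = 1/(29.23−11.39) = 0.05605 hr
W_total = W₁ + W₂ = 0.04850 + 0.05605 = 0.10455 hr

Final: 0.10455 hr
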